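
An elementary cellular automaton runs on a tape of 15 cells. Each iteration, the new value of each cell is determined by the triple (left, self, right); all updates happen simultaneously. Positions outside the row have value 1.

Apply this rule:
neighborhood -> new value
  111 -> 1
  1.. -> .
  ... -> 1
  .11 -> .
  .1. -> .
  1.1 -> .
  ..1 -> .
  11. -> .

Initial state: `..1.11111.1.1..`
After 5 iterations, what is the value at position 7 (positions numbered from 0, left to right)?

.....111.......
.111..1..11111.
..1.......111..
....11111..1...
.11..111.....1.
position 7 holds 1

1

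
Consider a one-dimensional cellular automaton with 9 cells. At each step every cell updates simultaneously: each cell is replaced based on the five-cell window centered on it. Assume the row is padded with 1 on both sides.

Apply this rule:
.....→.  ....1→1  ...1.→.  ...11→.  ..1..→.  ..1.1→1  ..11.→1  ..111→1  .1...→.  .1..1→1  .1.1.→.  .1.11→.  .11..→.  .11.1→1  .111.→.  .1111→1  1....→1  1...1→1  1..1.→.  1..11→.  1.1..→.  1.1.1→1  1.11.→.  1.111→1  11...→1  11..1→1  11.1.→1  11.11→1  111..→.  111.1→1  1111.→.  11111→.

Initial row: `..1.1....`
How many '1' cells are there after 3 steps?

4

1.1...11.
11..1.111
..1.1.11.
count of 1: 4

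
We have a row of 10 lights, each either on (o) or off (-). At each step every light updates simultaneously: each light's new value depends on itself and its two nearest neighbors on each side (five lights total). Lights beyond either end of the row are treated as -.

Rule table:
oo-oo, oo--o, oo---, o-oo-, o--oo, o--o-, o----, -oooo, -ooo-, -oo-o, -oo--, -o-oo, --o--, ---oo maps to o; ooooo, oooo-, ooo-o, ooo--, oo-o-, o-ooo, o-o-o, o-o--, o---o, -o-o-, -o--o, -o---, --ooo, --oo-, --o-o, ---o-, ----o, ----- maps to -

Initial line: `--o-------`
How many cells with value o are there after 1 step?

--o-o-----
count of o: 2

2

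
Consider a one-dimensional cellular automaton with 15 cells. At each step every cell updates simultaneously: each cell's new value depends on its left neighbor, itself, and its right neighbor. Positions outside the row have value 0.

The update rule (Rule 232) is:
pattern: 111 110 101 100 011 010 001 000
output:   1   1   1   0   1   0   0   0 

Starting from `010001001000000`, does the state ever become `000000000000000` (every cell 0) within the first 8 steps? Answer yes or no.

000000000000000
all cells are 0 at step 1

yes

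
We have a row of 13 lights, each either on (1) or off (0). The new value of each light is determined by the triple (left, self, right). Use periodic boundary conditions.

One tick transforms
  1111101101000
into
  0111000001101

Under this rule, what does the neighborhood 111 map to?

1

At position 1 the neighborhood is 111; the next row has 1 there.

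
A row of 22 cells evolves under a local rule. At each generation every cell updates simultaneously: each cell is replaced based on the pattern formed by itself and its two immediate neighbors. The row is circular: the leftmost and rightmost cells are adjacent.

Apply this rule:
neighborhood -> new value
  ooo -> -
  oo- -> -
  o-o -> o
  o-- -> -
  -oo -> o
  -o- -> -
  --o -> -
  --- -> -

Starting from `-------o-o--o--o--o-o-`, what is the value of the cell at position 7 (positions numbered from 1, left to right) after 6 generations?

-

--------o----------o--
----------------------
----------------------  (fixed point — unchanged through generation 6)
position 7 holds -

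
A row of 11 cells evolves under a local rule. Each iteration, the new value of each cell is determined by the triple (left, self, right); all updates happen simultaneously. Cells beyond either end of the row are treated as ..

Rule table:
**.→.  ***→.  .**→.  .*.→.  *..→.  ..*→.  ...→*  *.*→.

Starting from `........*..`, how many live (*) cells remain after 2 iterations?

iteration 1: *******...*
iteration 2: ........*..
count of *: 1

1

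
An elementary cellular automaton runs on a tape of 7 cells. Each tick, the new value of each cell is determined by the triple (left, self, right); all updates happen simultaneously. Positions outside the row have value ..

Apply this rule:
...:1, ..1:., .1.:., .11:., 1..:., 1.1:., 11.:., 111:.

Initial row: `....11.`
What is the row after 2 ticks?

111....
....111

....111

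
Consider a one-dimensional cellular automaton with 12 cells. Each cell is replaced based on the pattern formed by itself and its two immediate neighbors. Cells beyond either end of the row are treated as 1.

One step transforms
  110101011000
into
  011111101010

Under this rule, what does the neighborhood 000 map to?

At position 10 the neighborhood is 000; the next row has 1 there.

1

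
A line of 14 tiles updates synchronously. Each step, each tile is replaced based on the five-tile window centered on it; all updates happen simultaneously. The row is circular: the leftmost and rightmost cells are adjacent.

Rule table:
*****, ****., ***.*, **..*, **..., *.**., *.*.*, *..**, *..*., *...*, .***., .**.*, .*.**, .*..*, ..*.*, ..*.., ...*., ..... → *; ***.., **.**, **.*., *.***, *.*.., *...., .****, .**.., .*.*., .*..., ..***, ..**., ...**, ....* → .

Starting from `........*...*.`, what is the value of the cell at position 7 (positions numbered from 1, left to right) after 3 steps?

.

.*****.**.***.
*..***.**..*.*
.**.**.*.*****
position 7 holds .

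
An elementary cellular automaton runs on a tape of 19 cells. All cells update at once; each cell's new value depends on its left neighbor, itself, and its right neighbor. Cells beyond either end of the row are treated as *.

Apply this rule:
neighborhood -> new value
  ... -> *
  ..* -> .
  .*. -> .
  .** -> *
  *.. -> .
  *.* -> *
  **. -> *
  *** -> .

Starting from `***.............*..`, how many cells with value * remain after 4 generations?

8

..*.***********....
...**.........*.**.
.*.**.*******..****
*.*****.....*..*...
count of *: 8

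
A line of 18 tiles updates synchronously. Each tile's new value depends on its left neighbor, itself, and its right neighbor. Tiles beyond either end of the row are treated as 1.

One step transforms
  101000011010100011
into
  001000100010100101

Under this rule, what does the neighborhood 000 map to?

0

At position 4 the neighborhood is 000; the next row has 0 there.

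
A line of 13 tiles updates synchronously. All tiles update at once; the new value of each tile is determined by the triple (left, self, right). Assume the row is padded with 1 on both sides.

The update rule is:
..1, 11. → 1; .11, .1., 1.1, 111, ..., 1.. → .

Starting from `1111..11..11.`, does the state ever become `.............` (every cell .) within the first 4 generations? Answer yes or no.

generation 1: ...1.1.1.1.1.
generation 2: ..1..........
generation 3: .1..........1
generation 4: ...........1.
generation 4 is ...........1., still not uniform .

no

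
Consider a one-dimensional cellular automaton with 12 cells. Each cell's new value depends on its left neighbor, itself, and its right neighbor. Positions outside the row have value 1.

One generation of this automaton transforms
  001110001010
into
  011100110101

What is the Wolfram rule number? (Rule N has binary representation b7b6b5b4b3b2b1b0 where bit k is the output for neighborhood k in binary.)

171

position 3: 111 → 1  (bit 7 = 1)
position 4: 110 → 0  (bit 6 = 0)
position 9: 101 → 1  (bit 5 = 1)
position 0: 100 → 0  (bit 4 = 0)
position 2: 011 → 1  (bit 3 = 1)
position 8: 010 → 0  (bit 2 = 0)
position 1: 001 → 1  (bit 1 = 1)
position 6: 000 → 1  (bit 0 = 1)
bits b7..b0 = 10101011 = 171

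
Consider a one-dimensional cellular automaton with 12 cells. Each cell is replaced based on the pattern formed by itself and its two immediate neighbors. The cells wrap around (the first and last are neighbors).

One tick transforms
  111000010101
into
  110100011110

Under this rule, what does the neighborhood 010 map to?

1

At position 7 the neighborhood is 010; the next row has 1 there.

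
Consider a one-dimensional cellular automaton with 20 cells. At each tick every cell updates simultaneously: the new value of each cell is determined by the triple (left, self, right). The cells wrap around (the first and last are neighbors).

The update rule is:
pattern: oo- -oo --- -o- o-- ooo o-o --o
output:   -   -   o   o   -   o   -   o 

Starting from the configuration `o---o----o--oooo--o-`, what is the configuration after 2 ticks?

o-ooo-oooo-o-oo--oo-
o--o---oo--o----o---

o--o---oo--o----o---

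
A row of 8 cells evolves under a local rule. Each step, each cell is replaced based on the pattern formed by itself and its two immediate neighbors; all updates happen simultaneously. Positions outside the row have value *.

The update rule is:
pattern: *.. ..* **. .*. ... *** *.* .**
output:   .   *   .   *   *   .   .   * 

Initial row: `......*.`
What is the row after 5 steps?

.*.*.***

.******.
.*......
.*.*****
.*.*....
.*.*.***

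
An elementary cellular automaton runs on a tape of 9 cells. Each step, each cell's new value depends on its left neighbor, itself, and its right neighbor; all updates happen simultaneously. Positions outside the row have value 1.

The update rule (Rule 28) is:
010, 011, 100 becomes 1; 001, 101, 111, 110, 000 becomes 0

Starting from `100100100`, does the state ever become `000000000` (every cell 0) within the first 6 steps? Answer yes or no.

no

010110110
010100100
010110110  (repeats step 1; period 2)
step 6: 010100100
step 6 is 010100100, still not uniform 0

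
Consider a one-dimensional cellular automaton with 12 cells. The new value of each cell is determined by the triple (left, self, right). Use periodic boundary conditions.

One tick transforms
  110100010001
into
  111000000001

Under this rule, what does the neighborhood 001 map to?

0

At position 6 the neighborhood is 001; the next row has 0 there.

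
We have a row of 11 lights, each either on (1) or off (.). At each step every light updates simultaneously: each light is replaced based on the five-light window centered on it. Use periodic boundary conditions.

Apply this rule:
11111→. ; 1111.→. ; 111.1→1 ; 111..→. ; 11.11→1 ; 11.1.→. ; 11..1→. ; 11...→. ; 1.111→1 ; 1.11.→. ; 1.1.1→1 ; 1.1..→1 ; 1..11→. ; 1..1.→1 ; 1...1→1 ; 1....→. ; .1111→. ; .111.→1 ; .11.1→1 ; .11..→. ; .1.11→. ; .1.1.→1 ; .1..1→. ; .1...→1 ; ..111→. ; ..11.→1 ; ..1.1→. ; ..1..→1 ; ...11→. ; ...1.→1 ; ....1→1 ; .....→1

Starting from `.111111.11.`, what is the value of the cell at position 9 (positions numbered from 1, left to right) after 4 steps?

.

......11...
11111.1...1
....1.111..
1111..11...
position 9 holds .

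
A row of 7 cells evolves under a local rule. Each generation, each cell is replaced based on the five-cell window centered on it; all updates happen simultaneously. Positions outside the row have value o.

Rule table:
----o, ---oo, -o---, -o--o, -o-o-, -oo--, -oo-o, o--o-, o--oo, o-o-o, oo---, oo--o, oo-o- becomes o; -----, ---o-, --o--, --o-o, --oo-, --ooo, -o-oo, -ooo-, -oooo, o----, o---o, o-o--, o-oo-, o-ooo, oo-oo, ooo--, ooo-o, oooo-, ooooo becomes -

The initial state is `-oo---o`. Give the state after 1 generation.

--oo-o-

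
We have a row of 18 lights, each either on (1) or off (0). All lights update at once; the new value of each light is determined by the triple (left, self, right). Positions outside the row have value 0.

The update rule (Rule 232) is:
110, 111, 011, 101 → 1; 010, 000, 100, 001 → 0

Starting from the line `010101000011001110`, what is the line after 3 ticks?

001010000011001110
000100000011001110
000000000011001110

000000000011001110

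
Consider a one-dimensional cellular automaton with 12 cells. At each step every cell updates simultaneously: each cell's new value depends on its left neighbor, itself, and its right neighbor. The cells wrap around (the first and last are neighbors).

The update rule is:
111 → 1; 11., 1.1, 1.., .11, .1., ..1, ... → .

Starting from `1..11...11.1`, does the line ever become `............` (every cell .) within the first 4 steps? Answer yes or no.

yes

............
all cells are . at step 1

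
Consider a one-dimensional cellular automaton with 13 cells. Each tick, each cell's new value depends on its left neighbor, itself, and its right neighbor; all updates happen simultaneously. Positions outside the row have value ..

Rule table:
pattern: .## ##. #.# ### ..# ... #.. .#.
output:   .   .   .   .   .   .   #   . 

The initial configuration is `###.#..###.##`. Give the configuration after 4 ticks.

........#....

.....#.......
......#......
.......#.....
........#....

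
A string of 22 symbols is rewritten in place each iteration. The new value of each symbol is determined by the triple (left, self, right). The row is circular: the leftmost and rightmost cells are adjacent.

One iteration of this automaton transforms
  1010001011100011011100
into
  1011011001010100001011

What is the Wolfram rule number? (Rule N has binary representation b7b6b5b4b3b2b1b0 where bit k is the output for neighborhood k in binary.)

position 9: 111 → 1  (bit 7 = 1)
position 10: 110 → 0  (bit 6 = 0)
position 1: 101 → 0  (bit 5 = 0)
position 3: 100 → 1  (bit 4 = 1)
position 8: 011 → 0  (bit 3 = 0)
position 0: 010 → 1  (bit 2 = 1)
position 5: 001 → 1  (bit 1 = 1)
position 4: 000 → 0  (bit 0 = 0)
bits b7..b0 = 10010110 = 150

150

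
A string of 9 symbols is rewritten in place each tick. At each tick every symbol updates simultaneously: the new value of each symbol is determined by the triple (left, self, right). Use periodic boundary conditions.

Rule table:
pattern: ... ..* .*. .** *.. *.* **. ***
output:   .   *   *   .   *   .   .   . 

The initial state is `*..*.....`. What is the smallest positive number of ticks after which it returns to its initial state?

*****...*
.....*.*.
....**.**
*..*.....

4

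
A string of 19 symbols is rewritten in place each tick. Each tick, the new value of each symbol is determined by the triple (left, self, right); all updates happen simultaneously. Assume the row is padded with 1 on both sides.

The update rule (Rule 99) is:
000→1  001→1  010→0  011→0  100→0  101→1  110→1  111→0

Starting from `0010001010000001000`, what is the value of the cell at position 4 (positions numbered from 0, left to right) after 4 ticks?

tick 1: 0100110100111110011
tick 2: 1001011001000010100
tick 3: 1010101010011101001
tick 4: 1101010100100110010
position 4 holds 0

0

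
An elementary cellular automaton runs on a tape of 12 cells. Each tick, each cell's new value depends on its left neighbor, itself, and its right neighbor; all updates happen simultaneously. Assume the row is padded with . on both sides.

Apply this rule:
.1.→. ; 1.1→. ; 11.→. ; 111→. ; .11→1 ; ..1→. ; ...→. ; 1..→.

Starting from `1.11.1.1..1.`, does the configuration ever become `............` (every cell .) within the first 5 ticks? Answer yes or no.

yes

..1.........
............
all cells are . at tick 2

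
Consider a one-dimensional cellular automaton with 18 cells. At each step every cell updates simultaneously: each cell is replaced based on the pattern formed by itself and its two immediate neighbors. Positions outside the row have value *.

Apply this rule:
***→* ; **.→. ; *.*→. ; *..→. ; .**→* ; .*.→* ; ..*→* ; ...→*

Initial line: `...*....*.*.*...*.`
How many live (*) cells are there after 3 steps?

9

step 1: .***.****.*.*.***.
step 2: .**..***..*.*.**..
step 3: .*..***..**.*.*..*
count of *: 9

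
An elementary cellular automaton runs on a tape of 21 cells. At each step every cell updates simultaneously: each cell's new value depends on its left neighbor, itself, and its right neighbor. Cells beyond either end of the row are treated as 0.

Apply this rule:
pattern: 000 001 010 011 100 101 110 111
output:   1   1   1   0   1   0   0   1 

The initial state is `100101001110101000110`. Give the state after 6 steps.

111110000111110001101

step 1: 111101110100101111001
step 2: 011000100111100110111
step 3: 100111111011011000010
step 4: 111011110000000111111
step 5: 010001101111111011110
step 6: 111110000111110001101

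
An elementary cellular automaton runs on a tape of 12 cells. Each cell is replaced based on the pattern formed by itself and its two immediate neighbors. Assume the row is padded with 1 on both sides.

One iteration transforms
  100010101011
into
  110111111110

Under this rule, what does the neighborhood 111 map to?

At position 11 the neighborhood is 111; the next row has 0 there.

0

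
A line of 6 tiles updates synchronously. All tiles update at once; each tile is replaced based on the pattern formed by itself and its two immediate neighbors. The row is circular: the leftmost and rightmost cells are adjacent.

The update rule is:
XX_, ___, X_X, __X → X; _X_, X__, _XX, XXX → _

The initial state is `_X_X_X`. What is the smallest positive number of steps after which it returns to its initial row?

2

X_X_X_
_X_X_X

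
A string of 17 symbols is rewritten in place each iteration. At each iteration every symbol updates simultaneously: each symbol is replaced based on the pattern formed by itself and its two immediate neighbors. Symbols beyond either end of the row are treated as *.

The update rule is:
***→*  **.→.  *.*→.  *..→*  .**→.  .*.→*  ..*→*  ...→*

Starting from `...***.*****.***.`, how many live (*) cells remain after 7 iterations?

***.*...***...*..
**..****.*.******
*.**.**..*..*****
.......*****.****
*******.***...***
******...*.***.**
*****.****..*...*
count of *: 11

11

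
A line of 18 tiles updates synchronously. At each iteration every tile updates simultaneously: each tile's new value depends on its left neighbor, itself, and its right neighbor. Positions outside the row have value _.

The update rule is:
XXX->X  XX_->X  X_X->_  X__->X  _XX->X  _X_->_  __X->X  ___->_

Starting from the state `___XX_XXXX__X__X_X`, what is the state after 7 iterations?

XXXXX_XXXXXX_XXXXX

__XXX_XXXXXX_XX___
_XXXX_XXXXXX_XXX__
XXXXX_XXXXXX_XXXX_
XXXXX_XXXXXX_XXXXX
XXXXX_XXXXXX_XXXXX  (fixed point — unchanged through iteration 7)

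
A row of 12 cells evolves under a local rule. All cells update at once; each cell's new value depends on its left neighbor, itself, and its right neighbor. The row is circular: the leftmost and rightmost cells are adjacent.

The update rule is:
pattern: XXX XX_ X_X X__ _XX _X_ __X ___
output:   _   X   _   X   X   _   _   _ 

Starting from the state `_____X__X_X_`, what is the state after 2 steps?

X______X____

step 1: ______X____X
step 2: X______X____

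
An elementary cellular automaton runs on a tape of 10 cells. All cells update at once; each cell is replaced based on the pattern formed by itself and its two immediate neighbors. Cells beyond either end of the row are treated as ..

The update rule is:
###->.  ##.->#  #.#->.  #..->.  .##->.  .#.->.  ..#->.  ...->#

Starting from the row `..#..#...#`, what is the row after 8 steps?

step 1: #......#..
step 2: ..####...#
step 3: #....#.#..
step 4: ..##.....#
step 5: #..#.###..
step 6: .......#.#
step 7: ######....
step 8: .....#.###

.....#.###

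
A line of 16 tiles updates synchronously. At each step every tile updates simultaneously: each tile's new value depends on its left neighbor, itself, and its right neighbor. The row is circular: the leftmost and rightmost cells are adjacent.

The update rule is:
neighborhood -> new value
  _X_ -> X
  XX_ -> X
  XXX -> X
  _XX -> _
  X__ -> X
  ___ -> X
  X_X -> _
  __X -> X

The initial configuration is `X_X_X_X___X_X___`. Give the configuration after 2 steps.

X_X_X__XXXX__XXX

step 1: X_X_X_XXXXX_XXXX
step 2: X_X_X__XXXX__XXX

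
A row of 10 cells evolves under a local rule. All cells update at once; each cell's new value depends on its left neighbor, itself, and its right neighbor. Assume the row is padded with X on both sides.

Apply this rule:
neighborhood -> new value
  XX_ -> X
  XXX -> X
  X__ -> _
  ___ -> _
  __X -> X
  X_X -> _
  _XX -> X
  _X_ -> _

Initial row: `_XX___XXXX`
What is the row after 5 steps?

_XX__XXXXX
_XX_XXXXXX
_XX_XXXXXX  (fixed point — unchanged through step 5)

_XX_XXXXXX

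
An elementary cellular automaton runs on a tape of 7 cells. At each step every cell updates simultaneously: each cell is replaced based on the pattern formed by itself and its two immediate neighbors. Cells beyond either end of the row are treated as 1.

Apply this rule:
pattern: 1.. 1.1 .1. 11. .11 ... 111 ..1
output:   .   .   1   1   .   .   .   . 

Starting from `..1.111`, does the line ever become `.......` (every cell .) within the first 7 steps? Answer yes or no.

no

..1....
..1....  (fixed point — unchanged through step 7)
step 7 is ..1...., still not uniform .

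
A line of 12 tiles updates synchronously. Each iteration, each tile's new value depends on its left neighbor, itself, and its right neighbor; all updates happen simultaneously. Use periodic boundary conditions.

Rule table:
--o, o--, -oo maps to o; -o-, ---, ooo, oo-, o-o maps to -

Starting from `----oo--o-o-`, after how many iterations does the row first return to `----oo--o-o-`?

24

---oo-oo---o
o-oo--o-o-o-
--o-oo------
-o--o-o-----
o-oo---o----
--o-o-o-o--o
oo-------oo-
o-o-----oo--
---o---oo-oo
o-o-o-oo--o-
------o-oo--
-----o--o-o-
----o-oo---o
o--o--o-o-o-
-oo-oo------
oo--o-o-----
o-oo---o---o
--o-o-o-o-oo
oo--------o-
o-o------o--
---o----o-oo
o-o-o--o--o-
-----oo-oo--
----oo--o-o-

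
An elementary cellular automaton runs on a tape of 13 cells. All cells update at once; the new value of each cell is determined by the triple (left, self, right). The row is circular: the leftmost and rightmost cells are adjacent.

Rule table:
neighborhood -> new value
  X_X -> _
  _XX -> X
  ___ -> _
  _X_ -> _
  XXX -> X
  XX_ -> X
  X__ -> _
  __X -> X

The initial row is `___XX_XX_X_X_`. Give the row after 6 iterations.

__XXX_XX_____
_XXXX_XX_____
XXXXX_XX_____
XXXXX_XX____X
XXXXX_XX___XX
XXXXX_XX__XXX

XXXXX_XX__XXX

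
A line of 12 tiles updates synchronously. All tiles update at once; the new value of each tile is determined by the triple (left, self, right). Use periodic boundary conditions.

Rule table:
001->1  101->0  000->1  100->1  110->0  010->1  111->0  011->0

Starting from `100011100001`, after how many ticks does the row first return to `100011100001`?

2

tick 1: 011100011110
tick 2: 100011100001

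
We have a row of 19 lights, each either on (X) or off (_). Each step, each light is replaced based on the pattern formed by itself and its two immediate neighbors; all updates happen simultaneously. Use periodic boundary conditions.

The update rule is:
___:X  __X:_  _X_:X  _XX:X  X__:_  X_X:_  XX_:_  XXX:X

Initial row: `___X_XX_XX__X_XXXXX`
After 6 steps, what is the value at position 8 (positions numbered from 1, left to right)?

_

_X_X_X__X___X_XXXX_
_X_X_X__X_X_X_XXX__
_X_X_X__X_X_X_XX__X
_X_X_X__X_X_X_X___X
_X_X_X__X_X_X_X_X_X
_X_X_X__X_X_X_X_X_X
position 8 holds _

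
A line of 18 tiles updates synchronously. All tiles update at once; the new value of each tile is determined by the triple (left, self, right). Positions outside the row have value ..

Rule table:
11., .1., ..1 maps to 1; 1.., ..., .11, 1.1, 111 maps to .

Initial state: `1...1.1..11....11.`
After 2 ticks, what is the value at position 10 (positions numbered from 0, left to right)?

1

tick 1: 1..11.1.1.1...1.1.
tick 2: 1.1.1.1.1.1..11.1.
position 10 holds 1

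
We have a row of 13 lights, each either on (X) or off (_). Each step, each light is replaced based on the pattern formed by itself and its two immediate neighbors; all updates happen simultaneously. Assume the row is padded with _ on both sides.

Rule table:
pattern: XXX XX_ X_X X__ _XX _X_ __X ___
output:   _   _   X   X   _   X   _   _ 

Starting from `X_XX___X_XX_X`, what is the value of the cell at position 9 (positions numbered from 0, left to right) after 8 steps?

_

XX__X__XX__XX
__X_XX___X___
__XX__X__XX__
____X_XX___X_
____XX__X__XX
______X_XX___
______XX__X__
________X_XX_
position 9 holds _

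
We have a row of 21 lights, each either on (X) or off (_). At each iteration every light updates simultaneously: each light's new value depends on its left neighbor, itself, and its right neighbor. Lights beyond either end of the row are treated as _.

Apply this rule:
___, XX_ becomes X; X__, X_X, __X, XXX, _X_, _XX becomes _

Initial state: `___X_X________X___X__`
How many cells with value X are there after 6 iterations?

7

iteration 1: XX_____XXXXXX___X___X
iteration 2: _X_XXX______X_X___X__
iteration 3: _____X_XXXX_____X___X
iteration 4: XXXX______X_XXX___X__
iteration 5: ___X_XXXX_____X_X___X
iteration 6: XX______X_XXX_____X__
count of X: 7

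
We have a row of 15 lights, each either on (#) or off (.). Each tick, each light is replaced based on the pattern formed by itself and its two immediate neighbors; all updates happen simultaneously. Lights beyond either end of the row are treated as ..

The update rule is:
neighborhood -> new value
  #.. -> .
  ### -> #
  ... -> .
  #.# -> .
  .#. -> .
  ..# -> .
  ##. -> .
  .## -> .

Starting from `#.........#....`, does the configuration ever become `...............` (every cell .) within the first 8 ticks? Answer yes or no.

yes

tick 1: ...............
all cells are . at tick 1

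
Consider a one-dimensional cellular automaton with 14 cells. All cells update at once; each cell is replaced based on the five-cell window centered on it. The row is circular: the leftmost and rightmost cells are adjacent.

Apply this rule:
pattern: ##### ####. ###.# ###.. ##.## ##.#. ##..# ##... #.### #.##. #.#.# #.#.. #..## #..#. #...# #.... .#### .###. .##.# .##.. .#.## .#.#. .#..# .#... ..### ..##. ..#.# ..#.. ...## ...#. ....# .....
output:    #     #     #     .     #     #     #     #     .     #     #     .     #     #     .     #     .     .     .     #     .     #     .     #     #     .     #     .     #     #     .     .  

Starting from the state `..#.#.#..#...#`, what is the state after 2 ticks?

tick 1: .#####..#.#.#.
tick 2: ##.##.######..

##.##.######..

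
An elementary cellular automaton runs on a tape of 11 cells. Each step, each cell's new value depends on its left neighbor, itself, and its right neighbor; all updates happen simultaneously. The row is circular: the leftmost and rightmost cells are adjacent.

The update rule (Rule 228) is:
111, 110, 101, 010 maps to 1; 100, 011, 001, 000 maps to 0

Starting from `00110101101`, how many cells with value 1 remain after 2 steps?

00011110111
00001111011
count of 1: 6

6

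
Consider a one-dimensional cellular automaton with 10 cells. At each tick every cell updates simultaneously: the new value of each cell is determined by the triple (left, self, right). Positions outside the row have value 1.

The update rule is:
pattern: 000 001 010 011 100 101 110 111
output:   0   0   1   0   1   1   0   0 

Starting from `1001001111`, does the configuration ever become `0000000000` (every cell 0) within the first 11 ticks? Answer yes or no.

0101100000
1110010000
0001011000
1001100100
0100010110
1110011001
0001000100
1001100110
0100010001
1110011000
0001000100
tick 11 is 0001000100, still not uniform 0

no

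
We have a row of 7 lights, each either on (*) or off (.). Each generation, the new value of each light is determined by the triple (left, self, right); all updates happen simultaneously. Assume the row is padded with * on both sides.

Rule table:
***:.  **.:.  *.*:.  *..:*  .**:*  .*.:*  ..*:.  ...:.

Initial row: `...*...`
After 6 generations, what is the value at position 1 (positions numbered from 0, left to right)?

*

*..**..
.*.*.*.
.*.*.*.  (fixed point — unchanged through generation 6)
position 1 holds *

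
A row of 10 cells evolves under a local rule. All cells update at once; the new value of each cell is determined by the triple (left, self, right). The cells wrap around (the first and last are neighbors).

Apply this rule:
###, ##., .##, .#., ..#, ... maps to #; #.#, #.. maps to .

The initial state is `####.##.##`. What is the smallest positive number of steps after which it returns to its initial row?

step 1: ####.##.##

1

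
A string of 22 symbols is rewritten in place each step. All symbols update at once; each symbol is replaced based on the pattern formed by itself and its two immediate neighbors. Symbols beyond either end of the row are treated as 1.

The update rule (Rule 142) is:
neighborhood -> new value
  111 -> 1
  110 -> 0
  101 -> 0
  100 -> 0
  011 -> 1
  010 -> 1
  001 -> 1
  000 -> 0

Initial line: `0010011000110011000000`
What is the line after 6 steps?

0110110001100110000001
0100100011001100000011
0101100110011000000111
0101001100110000001111
0101011001100000011111
0101010011000000111111

0101010011000000111111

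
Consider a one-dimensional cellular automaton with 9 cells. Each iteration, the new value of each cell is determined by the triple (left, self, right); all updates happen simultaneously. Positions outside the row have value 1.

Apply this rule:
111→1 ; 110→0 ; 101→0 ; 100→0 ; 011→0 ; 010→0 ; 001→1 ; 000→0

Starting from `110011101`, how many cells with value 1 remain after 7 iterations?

100101000
001000001
010000010
000000100
000001001
000010010
000100100
count of 1: 2

2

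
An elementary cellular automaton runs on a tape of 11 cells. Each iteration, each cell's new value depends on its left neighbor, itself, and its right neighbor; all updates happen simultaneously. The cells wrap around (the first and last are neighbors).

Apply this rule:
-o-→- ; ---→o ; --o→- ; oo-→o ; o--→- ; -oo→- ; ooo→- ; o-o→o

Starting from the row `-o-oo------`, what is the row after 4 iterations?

--o-o-ooooo
---o-o----o
-o--o--oo--
--------o-o

--------o-o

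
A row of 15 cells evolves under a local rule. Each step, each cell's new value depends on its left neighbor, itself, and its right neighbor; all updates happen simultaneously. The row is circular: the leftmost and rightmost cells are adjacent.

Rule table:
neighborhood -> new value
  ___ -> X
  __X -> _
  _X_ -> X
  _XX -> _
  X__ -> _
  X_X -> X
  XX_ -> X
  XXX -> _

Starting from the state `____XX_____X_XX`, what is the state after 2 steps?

_XX__X_XXX_XX_X
X_X__XX__XX_XXX

X_X__XX__XX_XXX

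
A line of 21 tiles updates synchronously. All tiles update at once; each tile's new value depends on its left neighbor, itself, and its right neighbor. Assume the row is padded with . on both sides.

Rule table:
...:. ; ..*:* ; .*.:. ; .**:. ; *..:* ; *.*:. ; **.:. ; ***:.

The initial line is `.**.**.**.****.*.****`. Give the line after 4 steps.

step 1: *....................
step 2: .*...................
step 3: *.*..................
step 4: ...*.................

...*.................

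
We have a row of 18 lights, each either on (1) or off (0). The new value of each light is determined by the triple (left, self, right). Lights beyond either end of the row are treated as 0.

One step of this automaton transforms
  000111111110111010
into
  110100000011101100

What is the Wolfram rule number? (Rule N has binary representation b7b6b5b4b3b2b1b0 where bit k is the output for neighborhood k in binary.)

position 4: 111 → 0  (bit 7 = 0)
position 10: 110 → 1  (bit 6 = 1)
position 11: 101 → 1  (bit 5 = 1)
position 17: 100 → 0  (bit 4 = 0)
position 3: 011 → 1  (bit 3 = 1)
position 16: 010 → 0  (bit 2 = 0)
position 2: 001 → 0  (bit 1 = 0)
position 0: 000 → 1  (bit 0 = 1)
bits b7..b0 = 01101001 = 105

105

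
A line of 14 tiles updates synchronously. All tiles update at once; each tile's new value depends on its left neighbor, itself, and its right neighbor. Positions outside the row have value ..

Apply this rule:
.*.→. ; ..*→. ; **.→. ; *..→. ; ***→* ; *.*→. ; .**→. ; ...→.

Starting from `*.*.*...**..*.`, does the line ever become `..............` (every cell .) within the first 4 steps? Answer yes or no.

step 1: ..............
all cells are . at step 1

yes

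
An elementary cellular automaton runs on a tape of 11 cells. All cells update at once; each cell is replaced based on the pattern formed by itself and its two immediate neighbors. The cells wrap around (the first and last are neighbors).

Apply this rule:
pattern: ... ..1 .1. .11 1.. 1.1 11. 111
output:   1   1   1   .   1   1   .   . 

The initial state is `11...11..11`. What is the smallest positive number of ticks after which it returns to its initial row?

..111..11..
11...11..11

2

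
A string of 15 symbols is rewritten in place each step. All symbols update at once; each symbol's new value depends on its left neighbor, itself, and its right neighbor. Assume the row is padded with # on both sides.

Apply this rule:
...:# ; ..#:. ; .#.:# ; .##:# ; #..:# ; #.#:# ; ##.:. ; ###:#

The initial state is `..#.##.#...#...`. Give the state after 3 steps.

#.###.####.###.
.###.####.###.#
###.####.###.##

###.####.###.##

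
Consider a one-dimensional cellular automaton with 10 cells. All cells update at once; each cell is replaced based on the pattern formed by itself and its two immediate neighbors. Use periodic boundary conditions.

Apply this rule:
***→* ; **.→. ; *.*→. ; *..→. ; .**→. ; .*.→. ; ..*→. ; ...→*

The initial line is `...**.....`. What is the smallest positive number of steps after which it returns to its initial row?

step 1: **....****
step 2: *..**..***
step 3: ........**
step 4: .******...
step 5: ..****..**
step 6: ...**.....

6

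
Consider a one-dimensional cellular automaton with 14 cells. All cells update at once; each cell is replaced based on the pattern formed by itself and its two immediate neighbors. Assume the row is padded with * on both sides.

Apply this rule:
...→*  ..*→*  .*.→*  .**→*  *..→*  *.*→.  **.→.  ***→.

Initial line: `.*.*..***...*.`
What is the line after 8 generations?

generation 1: .*.****..****.
generation 2: .*.*...***....
generation 3: .*.*****..****
generation 4: .*.*....***...
generation 5: .*.******..***
generation 6: .*.*.....***..
generation 7: .*.*******..**
generation 8: .*.*......***.

.*.*......***.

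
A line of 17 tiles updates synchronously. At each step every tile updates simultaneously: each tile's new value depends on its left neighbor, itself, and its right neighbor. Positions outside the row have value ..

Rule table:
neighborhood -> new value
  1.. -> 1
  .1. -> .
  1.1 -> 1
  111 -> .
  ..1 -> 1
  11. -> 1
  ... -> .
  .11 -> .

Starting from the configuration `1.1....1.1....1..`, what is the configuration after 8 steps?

step 1: .1.1..1.1.1..1.1.
step 2: 1.1.11.1.1.11.1.1
step 3: .1.1.11.1.1.11.1.
step 4: 1.1.1.11.1.1.11.1
step 5: .1.1.1.11.1.1.11.
step 6: 1.1.1.1.11.1.1.11
step 7: .1.1.1.1.11.1.1.1
step 8: 1.1.1.1.1.11.1.1.

1.1.1.1.1.11.1.1.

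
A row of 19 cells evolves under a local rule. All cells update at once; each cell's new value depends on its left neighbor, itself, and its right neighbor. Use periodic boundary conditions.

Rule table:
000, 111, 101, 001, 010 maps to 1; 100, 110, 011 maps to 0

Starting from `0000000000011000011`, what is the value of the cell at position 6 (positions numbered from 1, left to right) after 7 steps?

0111111111100011100
1011111111001101001
0101111110010011010
1110111100110100110
0101011001001101001
1111100011010011011
1111001100110100101
position 6 holds 0

0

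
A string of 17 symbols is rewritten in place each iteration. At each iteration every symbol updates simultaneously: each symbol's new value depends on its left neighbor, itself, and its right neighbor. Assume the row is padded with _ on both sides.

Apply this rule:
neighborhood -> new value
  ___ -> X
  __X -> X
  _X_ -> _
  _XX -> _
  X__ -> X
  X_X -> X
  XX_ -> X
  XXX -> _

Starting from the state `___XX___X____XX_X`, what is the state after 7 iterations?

XXX_XXXX_XXXX_XX_
__XX___XX___XX_XX
XX_XXXX_XXXX_XX_X
_XX___XX___XX_XX_
X_XXXX_XXXX_XX_XX
_X___XX___XX_XX_X
X_XXX_XXXX_XX_XX_

X_XXX_XXXX_XX_XX_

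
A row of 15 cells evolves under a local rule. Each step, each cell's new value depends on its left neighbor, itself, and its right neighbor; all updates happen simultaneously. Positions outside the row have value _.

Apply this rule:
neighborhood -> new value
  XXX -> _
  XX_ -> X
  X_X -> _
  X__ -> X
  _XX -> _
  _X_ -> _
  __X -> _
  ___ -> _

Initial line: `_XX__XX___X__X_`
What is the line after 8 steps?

__XX__XX___X__X
___XX__XX___X__
____XX__XX___X_
_____XX__XX___X
______XX__XX___
_______XX__XX__
________XX__XX_
_________XX__XX

_________XX__XX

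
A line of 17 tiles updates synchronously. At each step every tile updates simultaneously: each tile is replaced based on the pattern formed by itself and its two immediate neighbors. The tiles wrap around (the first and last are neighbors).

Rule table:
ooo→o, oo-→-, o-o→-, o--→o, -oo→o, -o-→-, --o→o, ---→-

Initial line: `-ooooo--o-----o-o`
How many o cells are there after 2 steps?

8

step 1: -oooo-oo-o---o---
step 2: oooo--o---o-o-o--
count of o: 8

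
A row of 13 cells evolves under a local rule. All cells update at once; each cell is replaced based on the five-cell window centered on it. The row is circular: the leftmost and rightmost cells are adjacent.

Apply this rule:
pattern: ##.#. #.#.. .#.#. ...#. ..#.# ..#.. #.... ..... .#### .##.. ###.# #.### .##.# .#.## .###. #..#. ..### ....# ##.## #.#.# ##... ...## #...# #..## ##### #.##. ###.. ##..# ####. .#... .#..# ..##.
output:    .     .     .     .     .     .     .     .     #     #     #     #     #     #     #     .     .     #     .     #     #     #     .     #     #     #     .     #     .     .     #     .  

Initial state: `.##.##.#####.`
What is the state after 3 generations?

#.#.##.###..#
#.####.##.##.
####.#.##.##.

####.#.##.##.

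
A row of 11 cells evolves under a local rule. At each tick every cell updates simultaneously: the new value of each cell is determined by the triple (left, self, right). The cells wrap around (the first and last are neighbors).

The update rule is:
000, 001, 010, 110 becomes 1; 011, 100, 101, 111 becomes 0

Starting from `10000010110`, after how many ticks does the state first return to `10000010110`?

2

10111110010
10000010110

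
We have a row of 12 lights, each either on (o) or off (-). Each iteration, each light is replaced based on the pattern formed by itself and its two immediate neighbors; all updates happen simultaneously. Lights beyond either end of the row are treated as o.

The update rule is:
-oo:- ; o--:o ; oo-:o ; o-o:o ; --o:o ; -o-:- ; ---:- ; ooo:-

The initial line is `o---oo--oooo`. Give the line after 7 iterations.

oo-oo-ooo---

iteration 1: oo-o-ooo----
iteration 2: -oo-o--oo--o
iteration 3: o-oo-oo-ooo-
iteration 4: oo-oo-oo--oo
iteration 5: -oo-oo-ooo--
iteration 6: o-oo-oo--ooo
iteration 7: oo-oo-ooo---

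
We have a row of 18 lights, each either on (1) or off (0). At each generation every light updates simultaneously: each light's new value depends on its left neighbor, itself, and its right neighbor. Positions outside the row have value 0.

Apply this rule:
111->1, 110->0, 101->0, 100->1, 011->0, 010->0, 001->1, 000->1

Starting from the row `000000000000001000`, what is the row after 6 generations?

111111111111110111
011111111111100010
101111111111011101
000111111110001000
111011111101110111
010001111000100010

010001111000100010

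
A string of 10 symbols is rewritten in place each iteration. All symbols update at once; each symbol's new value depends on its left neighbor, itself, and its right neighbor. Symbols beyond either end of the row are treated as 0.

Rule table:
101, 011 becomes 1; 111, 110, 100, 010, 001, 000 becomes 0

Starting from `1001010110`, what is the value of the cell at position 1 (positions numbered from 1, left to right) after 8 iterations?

0000101100
0000011000
0000010000
0000000000
0000000000  (fixed point — unchanged through iteration 8)
position 1 holds 0

0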